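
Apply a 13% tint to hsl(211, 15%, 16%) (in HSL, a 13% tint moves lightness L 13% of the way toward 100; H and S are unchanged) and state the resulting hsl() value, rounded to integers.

hsl(211, 15%, 27%)

L moves 13% from 16 toward 100: 16 + 10.92 = 26.92 → 27.
H and S are unchanged.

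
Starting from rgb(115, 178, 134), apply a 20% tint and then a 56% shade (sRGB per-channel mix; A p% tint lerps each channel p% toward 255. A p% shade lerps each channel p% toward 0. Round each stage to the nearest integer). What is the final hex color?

#3f5546

A 20% tint moves each channel 20% toward 255:
  R: 115 + 28 = 143 → 143
  G: 178 + 0.2×(255−178) = 178 + 15.4 = 193.4 → 193
  B: 134 + 0.2×(255−134) = 134 + 24.2 = 158.2 → 158
After the tint: rgb(143, 193, 158) = #8fc19e.
Lerp each channel 56% toward 0:
  R: 143 + 0.56×(0−143) = 143 − 80.08 = 62.92 → 63
  G: 193 + 0.56×(0−193) = 193 − 108.08 = 84.92 → 85
  B: 158 + 0.56×(0−158) = 158 − 88.48 = 69.52 → 70
rgb(63, 85, 70) = #3f5546.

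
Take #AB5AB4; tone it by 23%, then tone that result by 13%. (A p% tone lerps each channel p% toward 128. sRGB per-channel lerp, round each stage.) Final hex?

#AB5AB4 is rgb(171, 90, 180).
Per channel, c → c + 0.23(128 − c):
  R: 171 − 9.89 = 161.11 → 161
  G: 90 + 0.23×(128−90) = 90 + 8.74 = 98.74 → 99
  B: 180 + 0.23×(128−180) = 180 − 11.96 = 168.04 → 168
After the tone: rgb(161, 99, 168) = #A163A8.
Lerp each channel 13% toward 128:
  R: 161 + 0.13×(128−161) = 161 − 4.29 = 156.71 → 157
  G: 99 + 0.13×(128−99) = 99 + 3.77 = 102.77 → 103
  B: 168 + 0.13×(128−168) = 168 − 5.2 = 162.8 → 163
rgb(157, 103, 163) = #9D67A3.

#9D67A3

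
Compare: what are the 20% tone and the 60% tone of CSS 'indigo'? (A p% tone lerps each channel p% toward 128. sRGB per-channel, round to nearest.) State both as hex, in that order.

#561A82, #6B4D81

CSS indigo is rgb(75, 0, 130).
20% tone:
  R: 75 + 0.2×(128−75) = 75 + 10.6 = 85.6 → 86
  G: 0 + 25.6 = 25.6 → 26
  B: 130 + 0.2×(128−130) = 130 − 0.4 = 129.6 → 130
  → #561A82
60% tone:
  R: 75 + 31.8 = 106.8 → 107
  G: 0 + 0.6×(128−0) = 0 + 76.8 = 76.8 → 77
  B: 130 + 0.6×(128−130) = 130 − 1.2 = 128.8 → 129
  → #6B4D81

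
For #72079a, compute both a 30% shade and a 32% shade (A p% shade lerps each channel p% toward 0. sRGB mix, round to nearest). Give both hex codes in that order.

#50056c, #4e0569

#72079a is rgb(114, 7, 154).
30% shade:
  R: 114 + 0.3×(0−114) = 114 − 34.2 = 79.8 → 80
  G: 7 + 0.3×(0−7) = 7 − 2.1 = 4.9 → 5
  B: 154 − 46.2 = 107.8 → 108
  → #50056c
32% shade:
  R: 114 + 0.32×(0−114) = 114 − 36.48 = 77.52 → 78
  G: 7 − 2.24 = 4.76 → 5
  B: 154 + 0.32×(0−154) = 154 − 49.28 = 104.72 → 105
  → #4e0569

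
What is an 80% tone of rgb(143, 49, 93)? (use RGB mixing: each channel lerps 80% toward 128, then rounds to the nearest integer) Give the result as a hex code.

Lerp each channel 80% toward 128:
  R: 143 − 12 = 131 → 131
  G: 49 + 63.2 = 112.2 → 112
  B: 93 + 28 = 121 → 121
rgb(131, 112, 121) = #837079.

#837079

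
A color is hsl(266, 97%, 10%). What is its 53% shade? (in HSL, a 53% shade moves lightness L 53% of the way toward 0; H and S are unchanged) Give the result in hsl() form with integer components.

hsl(266, 97%, 5%)

L moves 53% from 10 toward 0: 10 − 5.3 = 4.7 → 5.
H and S are unchanged.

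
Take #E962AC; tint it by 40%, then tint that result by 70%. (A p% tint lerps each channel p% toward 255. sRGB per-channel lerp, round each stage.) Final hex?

#FBE3F0

#E962AC is rgb(233, 98, 172).
Per channel, c → c + 0.4(255 − c):
  R: 233 + 0.4×(255−233) = 233 + 8.8 = 241.8 → 242
  G: 98 + 62.8 = 160.8 → 161
  B: 172 + 0.4×(255−172) = 172 + 33.2 = 205.2 → 205
After the tint: rgb(242, 161, 205) = #F2A1CD.
Per channel, c → c + 0.7(255 − c):
  R: 242 + 0.7×(255−242) = 242 + 9.1 = 251.1 → 251
  G: 161 + 65.8 = 226.8 → 227
  B: 205 + 0.7×(255−205) = 205 + 35 = 240 → 240
rgb(251, 227, 240) = #FBE3F0.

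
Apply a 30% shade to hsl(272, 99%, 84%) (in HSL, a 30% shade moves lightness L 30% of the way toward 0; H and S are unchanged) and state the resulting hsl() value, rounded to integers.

L moves 30% from 84 toward 0: 84 − 25.2 = 58.8 → 59.
H and S are unchanged.

hsl(272, 99%, 59%)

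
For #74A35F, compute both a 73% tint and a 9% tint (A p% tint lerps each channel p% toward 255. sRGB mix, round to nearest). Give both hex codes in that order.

#74A35F is rgb(116, 163, 95).
73% tint:
  R: 116 + 0.73×(255−116) = 116 + 101.47 = 217.47 → 217
  G: 163 + 67.16 = 230.16 → 230
  B: 95 + 116.8 = 211.8 → 212
  → #D9E6D4
9% tint:
  R: 116 + 0.09×(255−116) = 116 + 12.51 = 128.51 → 129
  G: 163 + 8.28 = 171.28 → 171
  B: 95 + 0.09×(255−95) = 95 + 14.4 = 109.4 → 109
  → #81AB6D

#D9E6D4, #81AB6D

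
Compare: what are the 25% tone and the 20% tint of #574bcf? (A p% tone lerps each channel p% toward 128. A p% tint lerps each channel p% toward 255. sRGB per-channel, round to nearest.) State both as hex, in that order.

#6158bb, #796fd9

#574bcf is rgb(87, 75, 207).
25% tone:
  R: 87 + 10.25 = 97.25 → 97
  G: 75 + 13.25 = 88.25 → 88
  B: 207 + 0.25×(128−207) = 207 − 19.75 = 187.25 → 187
  → #6158bb
20% tint:
  R: 87 + 33.6 = 120.6 → 121
  G: 75 + 0.2×(255−75) = 75 + 36 = 111 → 111
  B: 207 + 0.2×(255−207) = 207 + 9.6 = 216.6 → 217
  → #796fd9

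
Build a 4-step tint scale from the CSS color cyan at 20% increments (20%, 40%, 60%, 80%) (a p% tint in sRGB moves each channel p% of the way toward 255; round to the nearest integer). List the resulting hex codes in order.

CSS cyan is rgb(0, 255, 255).
20%: (0 + 51 = 51→51, 255→255, 255→255) → #33FFFF
40%: (0 + 102 = 102→102, 255→255, 255→255) → #66FFFF
60%: (0 + 153 = 153→153, 255→255, 255→255) → #99FFFF
80%: (0 + 204 = 204→204, 255→255, 255→255) → #CCFFFF

#33FFFF, #66FFFF, #99FFFF, #CCFFFF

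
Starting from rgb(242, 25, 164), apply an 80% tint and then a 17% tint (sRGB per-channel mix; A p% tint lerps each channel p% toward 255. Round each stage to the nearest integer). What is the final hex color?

Lerp each channel 80% toward 255:
  R: 242 + 0.8×(255−242) = 242 + 10.4 = 252.4 → 252
  G: 25 + 184 = 209 → 209
  B: 164 + 72.8 = 236.8 → 237
After the tint: rgb(252, 209, 237) = #FCD1ED.
Per channel, c → c + 0.17(255 − c):
  R: 252 + 0.51 = 252.51 → 253
  G: 209 + 0.17×(255−209) = 209 + 7.82 = 216.82 → 217
  B: 237 + 0.17×(255−237) = 237 + 3.06 = 240.06 → 240
rgb(253, 217, 240) = #FDD9F0.

#FDD9F0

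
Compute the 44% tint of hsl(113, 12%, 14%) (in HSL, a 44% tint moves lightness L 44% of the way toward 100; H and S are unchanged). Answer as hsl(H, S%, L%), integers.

L moves 44% from 14 toward 100: 14 + 37.84 = 51.84 → 52.
H and S are unchanged.

hsl(113, 12%, 52%)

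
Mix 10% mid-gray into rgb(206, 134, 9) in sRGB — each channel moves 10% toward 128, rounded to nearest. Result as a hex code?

A 10% tone moves each channel 10% toward 128:
  R: 206 − 7.8 = 198.2 → 198
  G: 134 + 0.1×(128−134) = 134 − 0.6 = 133.4 → 133
  B: 9 + 0.1×(128−9) = 9 + 11.9 = 20.9 → 21
rgb(198, 133, 21) = #c68515.

#c68515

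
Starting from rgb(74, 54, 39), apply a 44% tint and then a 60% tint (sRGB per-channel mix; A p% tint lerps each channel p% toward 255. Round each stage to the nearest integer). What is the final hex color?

Per channel, c → c + 0.44(255 − c):
  R: 74 + 0.44×(255−74) = 74 + 79.64 = 153.64 → 154
  G: 54 + 88.44 = 142.44 → 142
  B: 39 + 0.44×(255−39) = 39 + 95.04 = 134.04 → 134
After the tint: rgb(154, 142, 134) = #9a8e86.
A 60% tint moves each channel 60% toward 255:
  R: 154 + 60.6 = 214.6 → 215
  G: 142 + 67.8 = 209.8 → 210
  B: 134 + 0.6×(255−134) = 134 + 72.6 = 206.6 → 207
rgb(215, 210, 207) = #d7d2cf.

#d7d2cf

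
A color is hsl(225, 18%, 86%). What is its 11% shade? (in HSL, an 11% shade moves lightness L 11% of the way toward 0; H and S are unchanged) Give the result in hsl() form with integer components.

L moves 11% from 86 toward 0: 86 − 9.46 = 76.54 → 77.
H and S are unchanged.

hsl(225, 18%, 77%)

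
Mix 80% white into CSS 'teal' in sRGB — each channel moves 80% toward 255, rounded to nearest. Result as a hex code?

CSS teal is rgb(0, 128, 128).
An 80% tint moves each channel 80% toward 255:
  R: 0 + 0.8×(255−0) = 0 + 204 = 204 → 204
  G: 128 + 0.8×(255−128) = 128 + 101.6 = 229.6 → 230
  B: 128 + 0.8×(255−128) = 128 + 101.6 = 229.6 → 230
rgb(204, 230, 230) = #cce6e6.

#cce6e6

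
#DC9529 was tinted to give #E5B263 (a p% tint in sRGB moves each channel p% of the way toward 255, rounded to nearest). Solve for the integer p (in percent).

27%

#DC9529 is rgb(220, 149, 41); #E5B263 is rgb(229, 178, 99).
On the B channel (widest range): 99 ≈ 41 + (p/100)(255 − 41), so p ≈ 100×(99 − 41)/(255 − 41) = 5800/214 = 27.10.
p = 27 reproduces all three channels after rounding.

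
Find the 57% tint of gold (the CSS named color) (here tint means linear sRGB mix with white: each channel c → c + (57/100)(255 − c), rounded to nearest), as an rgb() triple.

CSS gold is rgb(255, 215, 0).
A 57% tint moves each channel 57% toward 255:
  R: 255 + 0.57×(255−255) = 255 + 0 = 255 → 255
  G: 215 + 0.57×(255−215) = 215 + 22.8 = 237.8 → 238
  B: 0 + 0.57×(255−0) = 0 + 145.35 = 145.35 → 145

rgb(255, 238, 145)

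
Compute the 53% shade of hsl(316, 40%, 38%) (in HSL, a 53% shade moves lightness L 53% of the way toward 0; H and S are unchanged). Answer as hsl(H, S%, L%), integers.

hsl(316, 40%, 18%)

L moves 53% from 38 toward 0: 38 − 20.14 = 17.86 → 18.
H and S are unchanged.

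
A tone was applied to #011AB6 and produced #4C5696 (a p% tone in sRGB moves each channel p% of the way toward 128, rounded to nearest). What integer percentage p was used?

59%

#011AB6 is rgb(1, 26, 182); #4C5696 is rgb(76, 86, 150).
On the R channel (widest range): 76 ≈ 1 + (p/100)(128 − 1), so p ≈ 100×(76 − 1)/(128 − 1) = 7500/127 = 59.06.
p = 59 reproduces all three channels after rounding.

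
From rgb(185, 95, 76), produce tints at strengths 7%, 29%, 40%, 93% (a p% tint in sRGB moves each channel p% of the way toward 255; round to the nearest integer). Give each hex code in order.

7%: (185 + 4.9 = 189.9→190, 95 + 11.2 = 106.2→106, 76 + 12.53 = 88.53→89) → #be6a59
29%: (185 + 20.3 = 205.3→205, 95 + 46.4 = 141.4→141, 76 + 51.91 = 127.91→128) → #cd8d80
40%: (185 + 28 = 213→213, 95 + 64 = 159→159, 76 + 71.6 = 147.6→148) → #d59f94
93%: (185 + 65.1 = 250.1→250, 95 + 148.8 = 243.8→244, 76 + 166.47 = 242.47→242) → #faf4f2

#be6a59, #cd8d80, #d59f94, #faf4f2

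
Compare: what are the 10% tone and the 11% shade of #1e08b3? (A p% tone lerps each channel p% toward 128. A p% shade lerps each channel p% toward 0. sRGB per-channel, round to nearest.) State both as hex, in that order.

#1e08b3 is rgb(30, 8, 179).
10% tone:
  R: 30 + 0.1×(128−30) = 30 + 9.8 = 39.8 → 40
  G: 8 + 12 = 20 → 20
  B: 179 + 0.1×(128−179) = 179 − 5.1 = 173.9 → 174
  → #2814ae
11% shade:
  R: 30 − 3.3 = 26.7 → 27
  G: 8 + 0.11×(0−8) = 8 − 0.88 = 7.12 → 7
  B: 179 + 0.11×(0−179) = 179 − 19.69 = 159.31 → 159
  → #1b079f

#2814ae, #1b079f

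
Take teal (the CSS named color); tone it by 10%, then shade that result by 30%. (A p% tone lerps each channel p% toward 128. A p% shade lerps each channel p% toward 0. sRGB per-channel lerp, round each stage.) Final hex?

CSS teal is rgb(0, 128, 128).
Per channel, c → c + 0.1(128 − c):
  R: 0 + 0.1×(128−0) = 0 + 12.8 = 12.8 → 13
  G: 128 + 0 = 128 → 128
  B: 128 + 0 = 128 → 128
After the tone: rgb(13, 128, 128) = #0D8080.
A 30% shade moves each channel 30% toward 0:
  R: 13 + 0.3×(0−13) = 13 − 3.9 = 9.1 → 9
  G: 128 − 38.4 = 89.6 → 90
  B: 128 + 0.3×(0−128) = 128 − 38.4 = 89.6 → 90
rgb(9, 90, 90) = #095A5A.

#095A5A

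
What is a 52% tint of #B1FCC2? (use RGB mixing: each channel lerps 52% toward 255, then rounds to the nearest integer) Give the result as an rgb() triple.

rgb(218, 254, 226)

#B1FCC2 is rgb(177, 252, 194).
Lerp each channel 52% toward 255:
  R: 177 + 40.56 = 217.56 → 218
  G: 252 + 1.56 = 253.56 → 254
  B: 194 + 0.52×(255−194) = 194 + 31.72 = 225.72 → 226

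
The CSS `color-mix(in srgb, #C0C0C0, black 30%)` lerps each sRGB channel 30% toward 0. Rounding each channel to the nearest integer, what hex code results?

#868686

#C0C0C0 is rgb(192, 192, 192).
Per channel, c → c + 0.3(0 − c):
  R: 192 + 0.3×(0−192) = 192 − 57.6 = 134.4 → 134
  G: 192 + 0.3×(0−192) = 192 − 57.6 = 134.4 → 134
  B: 192 + 0.3×(0−192) = 192 − 57.6 = 134.4 → 134
rgb(134, 134, 134) = #868686.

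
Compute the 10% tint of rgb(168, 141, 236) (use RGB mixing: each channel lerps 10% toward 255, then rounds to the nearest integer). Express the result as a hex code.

A 10% tint moves each channel 10% toward 255:
  R: 168 + 0.1×(255−168) = 168 + 8.7 = 176.7 → 177
  G: 141 + 11.4 = 152.4 → 152
  B: 236 + 0.1×(255−236) = 236 + 1.9 = 237.9 → 238
rgb(177, 152, 238) = #B198EE.

#B198EE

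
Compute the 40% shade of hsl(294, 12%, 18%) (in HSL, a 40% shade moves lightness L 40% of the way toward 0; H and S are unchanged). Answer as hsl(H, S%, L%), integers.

L moves 40% from 18 toward 0: 18 − 7.2 = 10.8 → 11.
H and S are unchanged.

hsl(294, 12%, 11%)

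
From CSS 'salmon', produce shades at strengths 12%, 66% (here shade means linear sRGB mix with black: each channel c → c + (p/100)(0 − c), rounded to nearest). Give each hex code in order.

#DC7164, #552C27

CSS salmon is rgb(250, 128, 114).
12%: (250 − 30 = 220→220, 128 − 15.36 = 112.64→113, 114 − 13.68 = 100.32→100) → #DC7164
66%: (250 − 165 = 85→85, 128 − 84.48 = 43.52→44, 114 − 75.24 = 38.76→39) → #552C27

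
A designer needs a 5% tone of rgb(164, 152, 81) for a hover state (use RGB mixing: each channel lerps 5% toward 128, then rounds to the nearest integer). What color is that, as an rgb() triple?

Per channel, c → c + 0.05(128 − c):
  R: 164 + 0.05×(128−164) = 164 − 1.8 = 162.2 → 162
  G: 152 + 0.05×(128−152) = 152 − 1.2 = 150.8 → 151
  B: 81 + 0.05×(128−81) = 81 + 2.35 = 83.35 → 83

rgb(162, 151, 83)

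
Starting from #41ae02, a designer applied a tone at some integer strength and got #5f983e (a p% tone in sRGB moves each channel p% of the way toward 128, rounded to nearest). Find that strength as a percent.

#41ae02 is rgb(65, 174, 2); #5f983e is rgb(95, 152, 62).
On the B channel (widest range): 62 ≈ 2 + (p/100)(128 − 2), so p ≈ 100×(62 − 2)/(128 − 2) = 6000/126 = 47.62.
p = 48 reproduces all three channels after rounding.

48%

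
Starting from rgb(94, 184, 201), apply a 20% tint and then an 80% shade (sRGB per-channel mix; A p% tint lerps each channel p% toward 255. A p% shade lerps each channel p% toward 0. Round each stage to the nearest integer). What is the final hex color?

#19282A

A 20% tint moves each channel 20% toward 255:
  R: 94 + 0.2×(255−94) = 94 + 32.2 = 126.2 → 126
  G: 184 + 14.2 = 198.2 → 198
  B: 201 + 10.8 = 211.8 → 212
After the tint: rgb(126, 198, 212) = #7EC6D4.
Lerp each channel 80% toward 0:
  R: 126 + 0.8×(0−126) = 126 − 100.8 = 25.2 → 25
  G: 198 + 0.8×(0−198) = 198 − 158.4 = 39.6 → 40
  B: 212 + 0.8×(0−212) = 212 − 169.6 = 42.4 → 42
rgb(25, 40, 42) = #19282A.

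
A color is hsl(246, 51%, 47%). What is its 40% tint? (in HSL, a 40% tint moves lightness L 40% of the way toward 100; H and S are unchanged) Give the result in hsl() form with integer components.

L moves 40% from 47 toward 100: 47 + 21.2 = 68.2 → 68.
H and S are unchanged.

hsl(246, 51%, 68%)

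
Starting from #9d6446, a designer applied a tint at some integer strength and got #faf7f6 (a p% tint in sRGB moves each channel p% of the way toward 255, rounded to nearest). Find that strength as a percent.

#9d6446 is rgb(157, 100, 70); #faf7f6 is rgb(250, 247, 246).
On the B channel (widest range): 246 ≈ 70 + (p/100)(255 − 70), so p ≈ 100×(246 − 70)/(255 − 70) = 17600/185 = 95.14.
p = 95 reproduces all three channels after rounding.

95%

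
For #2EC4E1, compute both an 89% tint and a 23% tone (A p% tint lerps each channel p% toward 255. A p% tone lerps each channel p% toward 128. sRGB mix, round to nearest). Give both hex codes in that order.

#2EC4E1 is rgb(46, 196, 225).
89% tint:
  R: 46 + 0.89×(255−46) = 46 + 186.01 = 232.01 → 232
  G: 196 + 0.89×(255−196) = 196 + 52.51 = 248.51 → 249
  B: 225 + 26.7 = 251.7 → 252
  → #E8F9FC
23% tone:
  R: 46 + 0.23×(128−46) = 46 + 18.86 = 64.86 → 65
  G: 196 − 15.64 = 180.36 → 180
  B: 225 − 22.31 = 202.69 → 203
  → #41B4CB

#E8F9FC, #41B4CB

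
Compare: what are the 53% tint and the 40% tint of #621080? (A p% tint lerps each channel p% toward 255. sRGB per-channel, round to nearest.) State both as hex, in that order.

#b58fc3, #a170b3

#621080 is rgb(98, 16, 128).
53% tint:
  R: 98 + 0.53×(255−98) = 98 + 83.21 = 181.21 → 181
  G: 16 + 0.53×(255−16) = 16 + 126.67 = 142.67 → 143
  B: 128 + 67.31 = 195.31 → 195
  → #b58fc3
40% tint:
  R: 98 + 0.4×(255−98) = 98 + 62.8 = 160.8 → 161
  G: 16 + 95.6 = 111.6 → 112
  B: 128 + 50.8 = 178.8 → 179
  → #a170b3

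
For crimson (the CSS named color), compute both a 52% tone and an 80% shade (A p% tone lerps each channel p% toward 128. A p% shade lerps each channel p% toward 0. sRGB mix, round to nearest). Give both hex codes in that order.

#ac4c5f, #2c040c

CSS crimson is rgb(220, 20, 60).
52% tone:
  R: 220 + 0.52×(128−220) = 220 − 47.84 = 172.16 → 172
  G: 20 + 0.52×(128−20) = 20 + 56.16 = 76.16 → 76
  B: 60 + 35.36 = 95.36 → 95
  → #ac4c5f
80% shade:
  R: 220 + 0.8×(0−220) = 220 − 176 = 44 → 44
  G: 20 − 16 = 4 → 4
  B: 60 + 0.8×(0−60) = 60 − 48 = 12 → 12
  → #2c040c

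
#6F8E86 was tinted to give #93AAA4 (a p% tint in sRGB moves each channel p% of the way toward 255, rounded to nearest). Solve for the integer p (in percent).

#6F8E86 is rgb(111, 142, 134); #93AAA4 is rgb(147, 170, 164).
On the R channel (widest range): 147 ≈ 111 + (p/100)(255 − 111), so p ≈ 100×(147 − 111)/(255 − 111) = 3600/144 = 25.00.
p = 25 reproduces all three channels after rounding.

25%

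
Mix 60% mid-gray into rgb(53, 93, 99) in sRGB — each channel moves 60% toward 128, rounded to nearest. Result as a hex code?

#627274

Per channel, c → c + 0.6(128 − c):
  R: 53 + 0.6×(128−53) = 53 + 45 = 98 → 98
  G: 93 + 21 = 114 → 114
  B: 99 + 0.6×(128−99) = 99 + 17.4 = 116.4 → 116
rgb(98, 114, 116) = #627274.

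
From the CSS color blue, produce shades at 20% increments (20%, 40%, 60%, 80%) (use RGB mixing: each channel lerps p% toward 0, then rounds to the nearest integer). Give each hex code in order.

#0000CC, #000099, #000066, #000033

CSS blue is rgb(0, 0, 255).
20%: (0→0, 0→0, 255 − 51 = 204→204) → #0000CC
40%: (0→0, 0→0, 255 − 102 = 153→153) → #000099
60%: (0→0, 0→0, 255 − 153 = 102→102) → #000066
80%: (0→0, 0→0, 255 − 204 = 51→51) → #000033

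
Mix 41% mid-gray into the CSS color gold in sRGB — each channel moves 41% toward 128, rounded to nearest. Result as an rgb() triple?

CSS gold is rgb(255, 215, 0).
A 41% tone moves each channel 41% toward 128:
  R: 255 + 0.41×(128−255) = 255 − 52.07 = 202.93 → 203
  G: 215 − 35.67 = 179.33 → 179
  B: 0 + 0.41×(128−0) = 0 + 52.48 = 52.48 → 52

rgb(203, 179, 52)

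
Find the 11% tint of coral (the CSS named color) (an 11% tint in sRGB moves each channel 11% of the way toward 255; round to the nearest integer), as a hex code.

CSS coral is rgb(255, 127, 80).
An 11% tint moves each channel 11% toward 255:
  R: 255 + 0 = 255 → 255
  G: 127 + 0.11×(255−127) = 127 + 14.08 = 141.08 → 141
  B: 80 + 0.11×(255−80) = 80 + 19.25 = 99.25 → 99
rgb(255, 141, 99) = #ff8d63.

#ff8d63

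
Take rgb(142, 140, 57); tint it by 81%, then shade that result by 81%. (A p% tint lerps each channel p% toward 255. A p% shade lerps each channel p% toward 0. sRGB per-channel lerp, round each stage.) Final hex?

#2C2C29

Per channel, c → c + 0.81(255 − c):
  R: 142 + 91.53 = 233.53 → 234
  G: 140 + 0.81×(255−140) = 140 + 93.15 = 233.15 → 233
  B: 57 + 160.38 = 217.38 → 217
After the tint: rgb(234, 233, 217) = #EAE9D9.
An 81% shade moves each channel 81% toward 0:
  R: 234 − 189.54 = 44.46 → 44
  G: 233 + 0.81×(0−233) = 233 − 188.73 = 44.27 → 44
  B: 217 − 175.77 = 41.23 → 41
rgb(44, 44, 41) = #2C2C29.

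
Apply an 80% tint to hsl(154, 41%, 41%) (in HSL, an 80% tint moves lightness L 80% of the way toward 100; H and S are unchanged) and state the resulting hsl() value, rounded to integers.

hsl(154, 41%, 88%)

L moves 80% from 41 toward 100: 41 + 47.2 = 88.2 → 88.
H and S are unchanged.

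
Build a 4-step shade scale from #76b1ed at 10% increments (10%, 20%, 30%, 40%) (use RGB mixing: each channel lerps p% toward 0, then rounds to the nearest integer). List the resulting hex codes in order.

#6a9fd5, #5e8ebe, #537ca6, #476a8e

#76b1ed is rgb(118, 177, 237).
10%: (118 − 11.8 = 106.2→106, 177 − 17.7 = 159.3→159, 237 − 23.7 = 213.3→213) → #6a9fd5
20%: (118 − 23.6 = 94.4→94, 177 − 35.4 = 141.6→142, 237 − 47.4 = 189.6→190) → #5e8ebe
30%: (118 − 35.4 = 82.6→83, 177 − 53.1 = 123.9→124, 237 − 71.1 = 165.9→166) → #537ca6
40%: (118 − 47.2 = 70.8→71, 177 − 70.8 = 106.2→106, 237 − 94.8 = 142.2→142) → #476a8e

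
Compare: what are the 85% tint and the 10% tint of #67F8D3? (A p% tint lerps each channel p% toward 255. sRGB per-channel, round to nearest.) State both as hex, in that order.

#E8FEF8, #76F9D7

#67F8D3 is rgb(103, 248, 211).
85% tint:
  R: 103 + 0.85×(255−103) = 103 + 129.2 = 232.2 → 232
  G: 248 + 0.85×(255−248) = 248 + 5.95 = 253.95 → 254
  B: 211 + 0.85×(255−211) = 211 + 37.4 = 248.4 → 248
  → #E8FEF8
10% tint:
  R: 103 + 0.1×(255−103) = 103 + 15.2 = 118.2 → 118
  G: 248 + 0.7 = 248.7 → 249
  B: 211 + 4.4 = 215.4 → 215
  → #76F9D7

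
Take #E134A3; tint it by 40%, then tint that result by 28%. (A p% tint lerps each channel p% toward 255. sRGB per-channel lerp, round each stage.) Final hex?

#E134A3 is rgb(225, 52, 163).
A 40% tint moves each channel 40% toward 255:
  R: 225 + 12 = 237 → 237
  G: 52 + 81.2 = 133.2 → 133
  B: 163 + 36.8 = 199.8 → 200
After the tint: rgb(237, 133, 200) = #ED85C8.
A 28% tint moves each channel 28% toward 255:
  R: 237 + 0.28×(255−237) = 237 + 5.04 = 242.04 → 242
  G: 133 + 0.28×(255−133) = 133 + 34.16 = 167.16 → 167
  B: 200 + 15.4 = 215.4 → 215
rgb(242, 167, 215) = #F2A7D7.

#F2A7D7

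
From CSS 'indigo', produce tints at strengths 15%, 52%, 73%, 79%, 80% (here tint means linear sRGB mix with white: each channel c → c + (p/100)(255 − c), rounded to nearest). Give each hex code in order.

CSS indigo is rgb(75, 0, 130).
15%: (75 + 27 = 102→102, 0 + 38.25 = 38.25→38, 130 + 18.75 = 148.75→149) → #662695
52%: (75 + 93.6 = 168.6→169, 0 + 132.6 = 132.6→133, 130 + 65 = 195→195) → #A985C3
73%: (75 + 131.4 = 206.4→206, 0 + 186.15 = 186.15→186, 130 + 91.25 = 221.25→221) → #CEBADD
79%: (75 + 142.2 = 217.2→217, 0 + 201.45 = 201.45→201, 130 + 98.75 = 228.75→229) → #D9C9E5
80%: (75 + 144 = 219→219, 0 + 204 = 204→204, 130 + 100 = 230→230) → #DBCCE6

#662695, #A985C3, #CEBADD, #D9C9E5, #DBCCE6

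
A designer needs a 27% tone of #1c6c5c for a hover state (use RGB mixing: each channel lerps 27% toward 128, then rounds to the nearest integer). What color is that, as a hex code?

#1c6c5c is rgb(28, 108, 92).
Per channel, c → c + 0.27(128 − c):
  R: 28 + 27 = 55 → 55
  G: 108 + 0.27×(128−108) = 108 + 5.4 = 113.4 → 113
  B: 92 + 0.27×(128−92) = 92 + 9.72 = 101.72 → 102
rgb(55, 113, 102) = #377166.

#377166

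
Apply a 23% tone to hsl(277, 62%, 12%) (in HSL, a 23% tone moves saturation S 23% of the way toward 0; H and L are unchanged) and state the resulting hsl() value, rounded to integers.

hsl(277, 48%, 12%)

S moves 23% from 62 toward 0: 62 − 14.26 = 47.74 → 48.
H and L are unchanged.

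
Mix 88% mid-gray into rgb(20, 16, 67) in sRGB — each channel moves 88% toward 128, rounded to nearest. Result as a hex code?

Per channel, c → c + 0.88(128 − c):
  R: 20 + 0.88×(128−20) = 20 + 95.04 = 115.04 → 115
  G: 16 + 0.88×(128−16) = 16 + 98.56 = 114.56 → 115
  B: 67 + 53.68 = 120.68 → 121
rgb(115, 115, 121) = #737379.

#737379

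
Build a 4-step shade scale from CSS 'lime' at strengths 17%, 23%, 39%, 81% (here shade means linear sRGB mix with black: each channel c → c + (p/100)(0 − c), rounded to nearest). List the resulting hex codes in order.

#00D400, #00C400, #009C00, #003000

CSS lime is rgb(0, 255, 0).
17%: (0→0, 255 − 43.35 = 211.65→212, 0→0) → #00D400
23%: (0→0, 255 − 58.65 = 196.35→196, 0→0) → #00C400
39%: (0→0, 255 − 99.45 = 155.55→156, 0→0) → #009C00
81%: (0→0, 255 − 206.55 = 48.45→48, 0→0) → #003000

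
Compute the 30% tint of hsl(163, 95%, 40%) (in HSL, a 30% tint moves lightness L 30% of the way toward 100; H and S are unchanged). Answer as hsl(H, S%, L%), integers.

L moves 30% from 40 toward 100: 40 + 18 = 58 → 58.
H and S are unchanged.

hsl(163, 95%, 58%)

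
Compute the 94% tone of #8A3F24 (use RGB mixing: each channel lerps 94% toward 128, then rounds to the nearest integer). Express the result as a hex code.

#8A3F24 is rgb(138, 63, 36).
A 94% tone moves each channel 94% toward 128:
  R: 138 + 0.94×(128−138) = 138 − 9.4 = 128.6 → 129
  G: 63 + 0.94×(128−63) = 63 + 61.1 = 124.1 → 124
  B: 36 + 86.48 = 122.48 → 122
rgb(129, 124, 122) = #817C7A.

#817C7A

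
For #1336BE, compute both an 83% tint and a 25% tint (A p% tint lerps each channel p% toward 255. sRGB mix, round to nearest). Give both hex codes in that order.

#D7DDF4, #4E68CE

#1336BE is rgb(19, 54, 190).
83% tint:
  R: 19 + 0.83×(255−19) = 19 + 195.88 = 214.88 → 215
  G: 54 + 166.83 = 220.83 → 221
  B: 190 + 0.83×(255−190) = 190 + 53.95 = 243.95 → 244
  → #D7DDF4
25% tint:
  R: 19 + 59 = 78 → 78
  G: 54 + 50.25 = 104.25 → 104
  B: 190 + 16.25 = 206.25 → 206
  → #4E68CE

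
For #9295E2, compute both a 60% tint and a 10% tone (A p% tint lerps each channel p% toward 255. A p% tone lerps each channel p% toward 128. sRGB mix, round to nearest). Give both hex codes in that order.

#D3D5F3, #9093D8

#9295E2 is rgb(146, 149, 226).
60% tint:
  R: 146 + 0.6×(255−146) = 146 + 65.4 = 211.4 → 211
  G: 149 + 0.6×(255−149) = 149 + 63.6 = 212.6 → 213
  B: 226 + 0.6×(255−226) = 226 + 17.4 = 243.4 → 243
  → #D3D5F3
10% tone:
  R: 146 + 0.1×(128−146) = 146 − 1.8 = 144.2 → 144
  G: 149 − 2.1 = 146.9 → 147
  B: 226 + 0.1×(128−226) = 226 − 9.8 = 216.2 → 216
  → #9093D8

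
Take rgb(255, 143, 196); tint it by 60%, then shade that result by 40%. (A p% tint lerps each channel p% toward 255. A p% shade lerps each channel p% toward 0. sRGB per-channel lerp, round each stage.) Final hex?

#997E8B

Lerp each channel 60% toward 255:
  R: 255 + 0 = 255 → 255
  G: 143 + 0.6×(255−143) = 143 + 67.2 = 210.2 → 210
  B: 196 + 0.6×(255−196) = 196 + 35.4 = 231.4 → 231
After the tint: rgb(255, 210, 231) = #FFD2E7.
Per channel, c → c + 0.4(0 − c):
  R: 255 − 102 = 153 → 153
  G: 210 − 84 = 126 → 126
  B: 231 + 0.4×(0−231) = 231 − 92.4 = 138.6 → 139
rgb(153, 126, 139) = #997E8B.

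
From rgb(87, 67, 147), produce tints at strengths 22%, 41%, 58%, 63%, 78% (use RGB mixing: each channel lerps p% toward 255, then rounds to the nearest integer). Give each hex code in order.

22%: (87 + 36.96 = 123.96→124, 67 + 41.36 = 108.36→108, 147 + 23.76 = 170.76→171) → #7C6CAB
41%: (87 + 68.88 = 155.88→156, 67 + 77.08 = 144.08→144, 147 + 44.28 = 191.28→191) → #9C90BF
58%: (87 + 97.44 = 184.44→184, 67 + 109.04 = 176.04→176, 147 + 62.64 = 209.64→210) → #B8B0D2
63%: (87 + 105.84 = 192.84→193, 67 + 118.44 = 185.44→185, 147 + 68.04 = 215.04→215) → #C1B9D7
78%: (87 + 131.04 = 218.04→218, 67 + 146.64 = 213.64→214, 147 + 84.24 = 231.24→231) → #DAD6E7

#7C6CAB, #9C90BF, #B8B0D2, #C1B9D7, #DAD6E7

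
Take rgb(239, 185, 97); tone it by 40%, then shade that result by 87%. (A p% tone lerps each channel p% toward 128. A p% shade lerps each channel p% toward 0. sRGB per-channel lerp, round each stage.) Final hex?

Per channel, c → c + 0.4(128 − c):
  R: 239 − 44.4 = 194.6 → 195
  G: 185 + 0.4×(128−185) = 185 − 22.8 = 162.2 → 162
  B: 97 + 12.4 = 109.4 → 109
After the tone: rgb(195, 162, 109) = #C3A26D.
Per channel, c → c + 0.87(0 − c):
  R: 195 + 0.87×(0−195) = 195 − 169.65 = 25.35 → 25
  G: 162 + 0.87×(0−162) = 162 − 140.94 = 21.06 → 21
  B: 109 − 94.83 = 14.17 → 14
rgb(25, 21, 14) = #19150E.

#19150E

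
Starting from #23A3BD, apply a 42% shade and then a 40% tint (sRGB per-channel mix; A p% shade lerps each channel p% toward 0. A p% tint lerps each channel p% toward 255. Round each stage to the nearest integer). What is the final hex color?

#729FA8

#23A3BD is rgb(35, 163, 189).
Lerp each channel 42% toward 0:
  R: 35 − 14.7 = 20.3 → 20
  G: 163 + 0.42×(0−163) = 163 − 68.46 = 94.54 → 95
  B: 189 − 79.38 = 109.62 → 110
After the shade: rgb(20, 95, 110) = #145F6E.
A 40% tint moves each channel 40% toward 255:
  R: 20 + 0.4×(255−20) = 20 + 94 = 114 → 114
  G: 95 + 0.4×(255−95) = 95 + 64 = 159 → 159
  B: 110 + 0.4×(255−110) = 110 + 58 = 168 → 168
rgb(114, 159, 168) = #729FA8.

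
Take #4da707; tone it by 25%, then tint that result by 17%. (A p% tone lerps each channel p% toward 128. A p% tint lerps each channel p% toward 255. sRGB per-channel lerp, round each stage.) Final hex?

#76ae4a

#4da707 is rgb(77, 167, 7).
Per channel, c → c + 0.25(128 − c):
  R: 77 + 0.25×(128−77) = 77 + 12.75 = 89.75 → 90
  G: 167 + 0.25×(128−167) = 167 − 9.75 = 157.25 → 157
  B: 7 + 30.25 = 37.25 → 37
After the tone: rgb(90, 157, 37) = #5a9d25.
Per channel, c → c + 0.17(255 − c):
  R: 90 + 0.17×(255−90) = 90 + 28.05 = 118.05 → 118
  G: 157 + 16.66 = 173.66 → 174
  B: 37 + 0.17×(255−37) = 37 + 37.06 = 74.06 → 74
rgb(118, 174, 74) = #76ae4a.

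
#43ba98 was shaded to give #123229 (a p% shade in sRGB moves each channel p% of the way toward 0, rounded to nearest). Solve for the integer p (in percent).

73%

#43ba98 is rgb(67, 186, 152); #123229 is rgb(18, 50, 41).
On the G channel (widest range): 50 ≈ 186 + (p/100)(0 − 186), so p ≈ 100×(50 − 186)/(0 − 186) = -13600/-186 = 73.12.
p = 73 reproduces all three channels after rounding.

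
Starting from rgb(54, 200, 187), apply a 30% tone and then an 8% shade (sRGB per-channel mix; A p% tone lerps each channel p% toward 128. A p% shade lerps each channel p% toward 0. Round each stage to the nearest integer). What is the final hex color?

Per channel, c → c + 0.3(128 − c):
  R: 54 + 22.2 = 76.2 → 76
  G: 200 − 21.6 = 178.4 → 178
  B: 187 + 0.3×(128−187) = 187 − 17.7 = 169.3 → 169
After the tone: rgb(76, 178, 169) = #4CB2A9.
Per channel, c → c + 0.08(0 − c):
  R: 76 − 6.08 = 69.92 → 70
  G: 178 − 14.24 = 163.76 → 164
  B: 169 + 0.08×(0−169) = 169 − 13.52 = 155.48 → 155
rgb(70, 164, 155) = #46A49B.

#46A49B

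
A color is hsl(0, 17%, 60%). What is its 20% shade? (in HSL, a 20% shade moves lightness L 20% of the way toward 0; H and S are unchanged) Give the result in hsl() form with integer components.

L moves 20% from 60 toward 0: 60 − 12 = 48 → 48.
H and S are unchanged.

hsl(0, 17%, 48%)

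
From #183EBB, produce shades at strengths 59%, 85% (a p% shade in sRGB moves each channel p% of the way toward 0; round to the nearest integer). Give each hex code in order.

#0A194D, #04091C

#183EBB is rgb(24, 62, 187).
59%: (24 − 14.16 = 9.84→10, 62 − 36.58 = 25.42→25, 187 − 110.33 = 76.67→77) → #0A194D
85%: (24 − 20.4 = 3.6→4, 62 − 52.7 = 9.3→9, 187 − 158.95 = 28.05→28) → #04091C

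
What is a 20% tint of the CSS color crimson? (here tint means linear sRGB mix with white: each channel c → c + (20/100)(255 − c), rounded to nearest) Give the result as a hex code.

#E34363

CSS crimson is rgb(220, 20, 60).
Per channel, c → c + 0.2(255 − c):
  R: 220 + 0.2×(255−220) = 220 + 7 = 227 → 227
  G: 20 + 47 = 67 → 67
  B: 60 + 39 = 99 → 99
rgb(227, 67, 99) = #E34363.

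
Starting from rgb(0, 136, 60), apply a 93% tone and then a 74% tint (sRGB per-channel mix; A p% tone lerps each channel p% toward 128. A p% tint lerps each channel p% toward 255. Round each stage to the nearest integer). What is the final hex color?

#DCDEDD

Per channel, c → c + 0.93(128 − c):
  R: 0 + 0.93×(128−0) = 0 + 119.04 = 119.04 → 119
  G: 136 − 7.44 = 128.56 → 129
  B: 60 + 63.24 = 123.24 → 123
After the tone: rgb(119, 129, 123) = #77817B.
Lerp each channel 74% toward 255:
  R: 119 + 0.74×(255−119) = 119 + 100.64 = 219.64 → 220
  G: 129 + 93.24 = 222.24 → 222
  B: 123 + 97.68 = 220.68 → 221
rgb(220, 222, 221) = #DCDEDD.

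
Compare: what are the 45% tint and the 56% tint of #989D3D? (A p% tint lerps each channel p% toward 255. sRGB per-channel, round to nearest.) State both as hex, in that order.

#C6C994, #D2D4AA

#989D3D is rgb(152, 157, 61).
45% tint:
  R: 152 + 0.45×(255−152) = 152 + 46.35 = 198.35 → 198
  G: 157 + 0.45×(255−157) = 157 + 44.1 = 201.1 → 201
  B: 61 + 0.45×(255−61) = 61 + 87.3 = 148.3 → 148
  → #C6C994
56% tint:
  R: 152 + 0.56×(255−152) = 152 + 57.68 = 209.68 → 210
  G: 157 + 0.56×(255−157) = 157 + 54.88 = 211.88 → 212
  B: 61 + 0.56×(255−61) = 61 + 108.64 = 169.64 → 170
  → #D2D4AA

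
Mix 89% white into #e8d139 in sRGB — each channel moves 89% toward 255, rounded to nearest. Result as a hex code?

#fcfae9

#e8d139 is rgb(232, 209, 57).
An 89% tint moves each channel 89% toward 255:
  R: 232 + 0.89×(255−232) = 232 + 20.47 = 252.47 → 252
  G: 209 + 0.89×(255−209) = 209 + 40.94 = 249.94 → 250
  B: 57 + 0.89×(255−57) = 57 + 176.22 = 233.22 → 233
rgb(252, 250, 233) = #fcfae9.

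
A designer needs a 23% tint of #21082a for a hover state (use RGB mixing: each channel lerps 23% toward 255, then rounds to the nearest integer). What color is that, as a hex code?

#54415b

#21082a is rgb(33, 8, 42).
Per channel, c → c + 0.23(255 − c):
  R: 33 + 51.06 = 84.06 → 84
  G: 8 + 56.81 = 64.81 → 65
  B: 42 + 0.23×(255−42) = 42 + 48.99 = 90.99 → 91
rgb(84, 65, 91) = #54415b.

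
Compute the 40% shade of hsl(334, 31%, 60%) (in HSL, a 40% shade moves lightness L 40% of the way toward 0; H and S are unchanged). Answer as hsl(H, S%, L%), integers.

hsl(334, 31%, 36%)

L moves 40% from 60 toward 0: 60 − 24 = 36 → 36.
H and S are unchanged.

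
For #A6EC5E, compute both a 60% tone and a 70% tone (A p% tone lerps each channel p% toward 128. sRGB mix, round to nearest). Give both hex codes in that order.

#A6EC5E is rgb(166, 236, 94).
60% tone:
  R: 166 + 0.6×(128−166) = 166 − 22.8 = 143.2 → 143
  G: 236 + 0.6×(128−236) = 236 − 64.8 = 171.2 → 171
  B: 94 + 0.6×(128−94) = 94 + 20.4 = 114.4 → 114
  → #8FAB72
70% tone:
  R: 166 + 0.7×(128−166) = 166 − 26.6 = 139.4 → 139
  G: 236 − 75.6 = 160.4 → 160
  B: 94 + 0.7×(128−94) = 94 + 23.8 = 117.8 → 118
  → #8BA076

#8FAB72, #8BA076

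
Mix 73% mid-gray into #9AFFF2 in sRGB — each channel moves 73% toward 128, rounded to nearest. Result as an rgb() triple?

rgb(135, 162, 159)

#9AFFF2 is rgb(154, 255, 242).
Lerp each channel 73% toward 128:
  R: 154 + 0.73×(128−154) = 154 − 18.98 = 135.02 → 135
  G: 255 + 0.73×(128−255) = 255 − 92.71 = 162.29 → 162
  B: 242 + 0.73×(128−242) = 242 − 83.22 = 158.78 → 159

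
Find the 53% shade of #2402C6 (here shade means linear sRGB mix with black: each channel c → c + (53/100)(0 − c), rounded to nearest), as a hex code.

#2402C6 is rgb(36, 2, 198).
Lerp each channel 53% toward 0:
  R: 36 − 19.08 = 16.92 → 17
  G: 2 − 1.06 = 0.94 → 1
  B: 198 + 0.53×(0−198) = 198 − 104.94 = 93.06 → 93
rgb(17, 1, 93) = #11015D.

#11015D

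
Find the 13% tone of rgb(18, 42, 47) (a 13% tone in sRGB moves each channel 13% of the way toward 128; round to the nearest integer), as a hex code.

#20353a

Per channel, c → c + 0.13(128 − c):
  R: 18 + 0.13×(128−18) = 18 + 14.3 = 32.3 → 32
  G: 42 + 0.13×(128−42) = 42 + 11.18 = 53.18 → 53
  B: 47 + 0.13×(128−47) = 47 + 10.53 = 57.53 → 58
rgb(32, 53, 58) = #20353a.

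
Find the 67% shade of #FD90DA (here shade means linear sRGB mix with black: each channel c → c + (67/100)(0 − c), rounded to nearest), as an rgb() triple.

#FD90DA is rgb(253, 144, 218).
Per channel, c → c + 0.67(0 − c):
  R: 253 + 0.67×(0−253) = 253 − 169.51 = 83.49 → 83
  G: 144 + 0.67×(0−144) = 144 − 96.48 = 47.52 → 48
  B: 218 + 0.67×(0−218) = 218 − 146.06 = 71.94 → 72

rgb(83, 48, 72)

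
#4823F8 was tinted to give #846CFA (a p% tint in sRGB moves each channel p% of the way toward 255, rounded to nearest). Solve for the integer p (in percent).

#4823F8 is rgb(72, 35, 248); #846CFA is rgb(132, 108, 250).
On the G channel (widest range): 108 ≈ 35 + (p/100)(255 − 35), so p ≈ 100×(108 − 35)/(255 − 35) = 7300/220 = 33.18.
p = 33 reproduces all three channels after rounding.

33%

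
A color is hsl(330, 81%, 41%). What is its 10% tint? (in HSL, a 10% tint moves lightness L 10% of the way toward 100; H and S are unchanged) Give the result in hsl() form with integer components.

hsl(330, 81%, 47%)

L moves 10% from 41 toward 100: 41 + 5.9 = 46.9 → 47.
H and S are unchanged.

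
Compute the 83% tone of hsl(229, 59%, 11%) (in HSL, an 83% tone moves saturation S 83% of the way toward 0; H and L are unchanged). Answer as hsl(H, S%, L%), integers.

hsl(229, 10%, 11%)

S moves 83% from 59 toward 0: 59 − 48.97 = 10.03 → 10.
H and L are unchanged.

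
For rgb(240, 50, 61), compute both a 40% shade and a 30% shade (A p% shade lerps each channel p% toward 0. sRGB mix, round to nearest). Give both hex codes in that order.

40% shade:
  R: 240 + 0.4×(0−240) = 240 − 96 = 144 → 144
  G: 50 + 0.4×(0−50) = 50 − 20 = 30 → 30
  B: 61 + 0.4×(0−61) = 61 − 24.4 = 36.6 → 37
  → #901e25
30% shade:
  R: 240 − 72 = 168 → 168
  G: 50 − 15 = 35 → 35
  B: 61 − 18.3 = 42.7 → 43
  → #a8232b

#901e25, #a8232b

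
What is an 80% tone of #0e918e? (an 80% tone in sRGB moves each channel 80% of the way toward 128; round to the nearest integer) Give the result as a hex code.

#698383

#0e918e is rgb(14, 145, 142).
Lerp each channel 80% toward 128:
  R: 14 + 91.2 = 105.2 → 105
  G: 145 + 0.8×(128−145) = 145 − 13.6 = 131.4 → 131
  B: 142 + 0.8×(128−142) = 142 − 11.2 = 130.8 → 131
rgb(105, 131, 131) = #698383.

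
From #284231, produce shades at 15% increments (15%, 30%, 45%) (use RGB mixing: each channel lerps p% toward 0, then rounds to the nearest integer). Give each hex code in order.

#22382A, #1C2E22, #16241B

#284231 is rgb(40, 66, 49).
15%: (40 − 6 = 34→34, 66 − 9.9 = 56.1→56, 49 − 7.35 = 41.65→42) → #22382A
30%: (40 − 12 = 28→28, 66 − 19.8 = 46.2→46, 49 − 14.7 = 34.3→34) → #1C2E22
45%: (40 − 18 = 22→22, 66 − 29.7 = 36.3→36, 49 − 22.05 = 26.95→27) → #16241B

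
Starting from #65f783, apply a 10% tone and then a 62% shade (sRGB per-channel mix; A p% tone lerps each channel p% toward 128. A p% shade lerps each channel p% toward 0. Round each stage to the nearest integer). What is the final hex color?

#65f783 is rgb(101, 247, 131).
A 10% tone moves each channel 10% toward 128:
  R: 101 + 0.1×(128−101) = 101 + 2.7 = 103.7 → 104
  G: 247 + 0.1×(128−247) = 247 − 11.9 = 235.1 → 235
  B: 131 + 0.1×(128−131) = 131 − 0.3 = 130.7 → 131
After the tone: rgb(104, 235, 131) = #68eb83.
Per channel, c → c + 0.62(0 − c):
  R: 104 − 64.48 = 39.52 → 40
  G: 235 + 0.62×(0−235) = 235 − 145.7 = 89.3 → 89
  B: 131 + 0.62×(0−131) = 131 − 81.22 = 49.78 → 50
rgb(40, 89, 50) = #285932.

#285932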